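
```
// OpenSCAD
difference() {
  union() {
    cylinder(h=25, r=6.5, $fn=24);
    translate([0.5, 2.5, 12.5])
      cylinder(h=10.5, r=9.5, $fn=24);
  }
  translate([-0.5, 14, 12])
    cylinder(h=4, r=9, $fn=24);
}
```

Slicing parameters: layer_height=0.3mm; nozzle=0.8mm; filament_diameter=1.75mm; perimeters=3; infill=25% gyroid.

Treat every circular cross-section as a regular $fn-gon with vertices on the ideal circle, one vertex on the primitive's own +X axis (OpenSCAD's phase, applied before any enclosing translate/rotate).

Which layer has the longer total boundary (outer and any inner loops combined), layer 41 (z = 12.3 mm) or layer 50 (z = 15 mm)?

Layer 41 (z = 12.3): the cylinder: section is a regular 24-gon, circumradius r=6.5 (perimeter = 2·24·6.500·sin(180°/24) = 40.72 mm); the cylinder at (0.5, 2.5) is not intersected at this z (z outside [12.5, 23]); Taking the union: only the r=6.5 cylinder is present, so the union is just that shape — boundary = 40.72 mm; the cylinder at (-0.5, 14): section is a regular 24-gon, circumradius r=9 (perimeter = 2·24·9.000·sin(180°/24) = 56.39 mm); Subtracting the remaining from the first: starting from that combined region, the r=9 cylinder at (-0.5, 14) partially overlaps it — only the 5.98 mm² overlap (of its 251.57 mm²) is removed, clipping the outline — boundary = 40.61 mm. So its perimeter = 40.61 mm. Layer 50 (z = 15): the r=6.5 cylinder contributes a regular 24-gon of circumradius 6.5 (perimeter = 2·24·6.500·sin(180°/24) = 40.72 mm); the cylinder at (0.5, 2.5): section is a regular 24-gon, circumradius r=9.5 (perimeter = 2·24·9.500·sin(180°/24) = 59.52 mm); Taking the union: the r=6.5 cylinder lies entirely inside the r=9.5 cylinder at (0.5, 2.5), so the union is just the r=9.5 cylinder at (0.5, 2.5) — boundary = 59.52 mm; the r=9 cylinder at (-0.5, 14) gives a regular 24-gon of circumradius 9 (constant along its height) (perimeter = 2·24·9.000·sin(180°/24) = 56.39 mm); Subtracting the remaining from the first: starting from the result so far, the r=9 cylinder at (-0.5, 14) partially overlaps it — only the 68.26 mm² overlap (of its 251.57 mm²) is removed, clipping the outline — boundary = 59.86 mm. So its perimeter = 59.86 mm. Layer 50 is larger (59.86 vs 40.61 mm).

layer 50 (z = 15 mm)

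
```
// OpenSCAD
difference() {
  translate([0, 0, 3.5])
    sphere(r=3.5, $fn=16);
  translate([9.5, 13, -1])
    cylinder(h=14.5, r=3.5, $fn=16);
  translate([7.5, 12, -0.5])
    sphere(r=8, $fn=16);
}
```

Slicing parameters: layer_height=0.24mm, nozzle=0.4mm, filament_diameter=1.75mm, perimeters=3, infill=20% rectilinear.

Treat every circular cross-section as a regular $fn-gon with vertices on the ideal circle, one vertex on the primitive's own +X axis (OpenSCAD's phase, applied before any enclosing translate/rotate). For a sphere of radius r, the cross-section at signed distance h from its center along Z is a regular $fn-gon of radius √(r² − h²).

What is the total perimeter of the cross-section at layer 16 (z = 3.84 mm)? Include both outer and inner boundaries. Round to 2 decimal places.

21.75 mm

At z = 3.84 mm: the sphere: section is a regular 16-gon, circumradius = √(r²−h²) = √(3.5²−0.34²) = 3.483 (perimeter = 2·16·3.483·sin(180°/16) = 21.75 mm); the cylinder at (9.5, 13): section is a regular 16-gon, circumradius r=3.5 (perimeter = 2·16·3.500·sin(180°/16) = 21.85 mm); the sphere at (7.5, 12): section is a regular 16-gon, circumradius = √(r²−h²) = √(8²−4.34²) = 6.720 (perimeter = 2·16·6.720·sin(180°/16) = 41.96 mm); Subtracting the remaining from the first: starting from the r=3.5 sphere, the r=3.5 cylinder at (9.5, 13) misses the remaining region (no effect); the r=8 sphere at (7.5, 12) misses the remaining region (no effect) — boundary = 21.75 mm. Overall, the cross-section is a single solid region. Total boundary length (outer) = 21.75 mm.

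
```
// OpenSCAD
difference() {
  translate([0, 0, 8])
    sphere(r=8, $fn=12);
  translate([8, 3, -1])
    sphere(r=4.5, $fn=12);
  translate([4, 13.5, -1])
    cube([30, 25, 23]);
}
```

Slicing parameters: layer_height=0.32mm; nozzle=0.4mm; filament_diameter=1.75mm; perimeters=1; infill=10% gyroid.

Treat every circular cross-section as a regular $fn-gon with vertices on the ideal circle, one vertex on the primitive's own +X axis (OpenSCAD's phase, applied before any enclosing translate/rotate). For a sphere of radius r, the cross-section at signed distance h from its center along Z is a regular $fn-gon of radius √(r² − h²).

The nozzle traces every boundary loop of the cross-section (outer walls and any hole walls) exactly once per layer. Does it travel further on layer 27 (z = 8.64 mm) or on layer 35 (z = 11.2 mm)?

Layer 27 (z = 8.64): the r=8 sphere contributes a regular 12-gon of circumradius √(8²−0.64²) = 7.974 (perimeter = 2·12·7.974·sin(180°/12) = 49.53 mm); the sphere at (8, 3) is not intersected at this z (|z−center|=9.640 > r=4.5); the cube at (4, 13.5) (footprint 30×25) is included at this height (perimeter 110.00 mm); Subtracting the remaining from the first: starting from the r=8 sphere, the 30×25 cube at (4, 13.5) misses the remaining region (no effect) — boundary = 49.53 mm. So its perimeter = 49.53 mm. Layer 35 (z = 11.2): the r=8 sphere contributes a regular 12-gon of circumradius √(8²−3.2²) = 7.332 (perimeter = 2·12·7.332·sin(180°/12) = 45.54 mm); the sphere at (8, 3) is not intersected at this z (|z−center|=12.200 > r=4.5); the cube at (4, 13.5) (footprint 30×25) is included at this height (perimeter 110.00 mm); After the difference (first − rest): starting from the r=8 sphere, the 30×25 cube at (4, 13.5) misses the remaining region (no effect) — boundary = 45.54 mm. So its perimeter = 45.54 mm. Layer 27 is larger (49.53 vs 45.54 mm).

layer 27 (z = 8.64 mm)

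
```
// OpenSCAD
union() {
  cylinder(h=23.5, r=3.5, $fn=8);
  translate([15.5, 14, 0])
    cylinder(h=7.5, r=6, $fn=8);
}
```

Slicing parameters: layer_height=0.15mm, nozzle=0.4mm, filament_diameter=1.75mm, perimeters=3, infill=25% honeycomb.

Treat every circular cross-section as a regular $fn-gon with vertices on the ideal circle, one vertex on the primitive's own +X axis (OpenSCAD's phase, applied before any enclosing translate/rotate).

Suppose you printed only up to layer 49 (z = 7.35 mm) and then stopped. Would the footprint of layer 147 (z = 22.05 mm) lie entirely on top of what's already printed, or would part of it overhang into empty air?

Compare the two slices. At z = 7.35: the r=3.5 cylinder contributes a regular 8-gon of circumradius 3.5 (area = (8/2)·3.500²·sin(360°/8) = 34.65 mm²); the r=6 cylinder at (15.5, 14) gives a regular 8-gon of circumradius 6 (constant along its height) (area = (8/2)·6.000²·sin(360°/8) = 101.82 mm²); Combining (union): the 2 present regions are separate (no shared area or edge), so areas and boundary lengths simply add and each stays a separate island — area = 136.47 mm². At z = 22.05: the cylinder: section is a regular 8-gon, circumradius r=3.5 (area = (8/2)·3.500²·sin(360°/8) = 34.65 mm²); the cylinder at (15.5, 14) does not reach this height (z outside [0, 7.5]); Merging all regions: only the r=3.5 cylinder is present, so the union is just that shape — area = 34.65 mm². Checking containment: the cross-section at z = 22.05 is a subset of the cross-section at z = 7.35.

entirely on top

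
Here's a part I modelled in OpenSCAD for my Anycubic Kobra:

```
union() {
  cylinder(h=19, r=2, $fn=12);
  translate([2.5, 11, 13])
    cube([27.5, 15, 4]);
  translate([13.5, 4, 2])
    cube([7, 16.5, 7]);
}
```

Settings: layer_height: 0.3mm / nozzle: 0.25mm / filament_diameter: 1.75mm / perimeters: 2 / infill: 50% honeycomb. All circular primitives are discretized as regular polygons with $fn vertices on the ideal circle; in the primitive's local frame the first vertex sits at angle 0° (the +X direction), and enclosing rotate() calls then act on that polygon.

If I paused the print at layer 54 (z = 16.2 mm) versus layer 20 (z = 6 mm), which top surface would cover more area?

Layer 54 (z = 16.2): the cylinder: section is a regular 12-gon, circumradius r=2 (area = (12/2)·2.000²·sin(360°/12) = 12.00 mm²); the 27.5×15 cube at (2.5, 11) contributes its full rectangle (area 412.50 mm²); the cube at (13.5, 4) is not intersected at this z (z outside [2, 9]); Merging all regions: the 2 present regions are separate (no shared area or edge), so areas and boundary lengths simply add and each stays a separate island — area = 424.50 mm². So its area = 424.50 mm². Layer 20 (z = 6): the r=2 cylinder contributes a regular 12-gon of circumradius 2 (area = (12/2)·2.000²·sin(360°/12) = 12.00 mm²); the cube at (2.5, 11) does not reach this height (z outside [13, 17]); the 7×16.5 cube at (13.5, 4) contributes its full rectangle (area 115.50 mm²); Merging all regions: the 2 present regions are separate (no shared area or edge), so areas and boundary lengths simply add and each stays a separate island — area = 127.50 mm². So its area = 127.50 mm². Layer 54 is larger (424.50 vs 127.50 mm²).

layer 54 (z = 16.2 mm)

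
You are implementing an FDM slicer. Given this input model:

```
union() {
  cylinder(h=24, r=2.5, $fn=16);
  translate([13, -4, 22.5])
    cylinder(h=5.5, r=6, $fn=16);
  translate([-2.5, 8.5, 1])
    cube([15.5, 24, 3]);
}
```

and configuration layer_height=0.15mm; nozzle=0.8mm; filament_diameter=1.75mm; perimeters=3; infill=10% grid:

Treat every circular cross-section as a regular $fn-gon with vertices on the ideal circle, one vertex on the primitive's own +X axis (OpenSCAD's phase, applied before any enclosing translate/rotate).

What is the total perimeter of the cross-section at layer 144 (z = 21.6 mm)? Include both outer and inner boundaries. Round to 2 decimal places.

At z = 21.6 mm: the cylinder: section is a regular 16-gon, circumradius r=2.5 (perimeter = 2·16·2.500·sin(180°/16) = 15.61 mm); the cylinder at (13, -4) is not intersected at this z (z outside [22.5, 28]); the cube at (-2.5, 8.5) is absent (z outside [1, 4]); Combining (union): only the r=2.5 cylinder is present, so the union is just that shape — boundary = 15.61 mm. Overall, the cross-section is a single solid region. Total boundary length (outer) = 15.61 mm.

15.61 mm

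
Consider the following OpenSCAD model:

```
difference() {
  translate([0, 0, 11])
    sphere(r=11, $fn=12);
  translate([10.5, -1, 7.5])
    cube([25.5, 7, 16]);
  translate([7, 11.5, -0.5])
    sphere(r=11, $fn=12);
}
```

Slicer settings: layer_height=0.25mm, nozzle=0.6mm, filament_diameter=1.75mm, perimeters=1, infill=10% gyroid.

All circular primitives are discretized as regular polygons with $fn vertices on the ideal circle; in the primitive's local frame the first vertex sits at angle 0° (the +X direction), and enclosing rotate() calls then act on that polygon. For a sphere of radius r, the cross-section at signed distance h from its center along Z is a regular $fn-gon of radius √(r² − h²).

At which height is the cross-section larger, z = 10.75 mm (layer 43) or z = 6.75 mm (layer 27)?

Layer 43 (z = 10.75): the sphere: section is a regular 12-gon, circumradius = √(r²−h²) = √(11²−0.25²) = 10.997 (area = (12/2)·10.997²·sin(360°/12) = 362.81 mm²); the cube at (10.5, -1) (footprint 25.5×7) is included at this height (area 178.50 mm²); the sphere at (7, 11.5) is absent (|z−center|=11.250 > r=11); After the difference (first − rest): starting from the r=11 sphere (362.81 mm²), the 25.5×7 cube at (10.5, -1) partially overlaps it — only the 0.82 mm² overlap (of its 178.50 mm²) is removed, clipping the outline — area = 361.99 mm². So its area = 361.99 mm². Layer 27 (z = 6.75): the r=11 sphere contributes a regular 12-gon of circumradius √(11²−4.25²) = 10.146 (area = (12/2)·10.146²·sin(360°/12) = 308.81 mm²); the cube at (10.5, -1) does not reach this height (z outside [7.5, 23.5]); the r=11 sphere at (7, 11.5) contributes a regular 12-gon of circumradius √(11²−7.25²) = 8.273 (area = (12/2)·8.273²·sin(360°/12) = 205.31 mm²); After the difference (first − rest): starting from the r=11 sphere (308.81 mm²), the r=11 sphere at (7, 11.5) partially overlaps it — only the 37.04 mm² overlap (of its 205.31 mm²) is removed, clipping the outline — area = 271.77 mm². So its area = 271.77 mm². Layer 43 is larger (361.99 vs 271.77 mm²).

layer 43 (z = 10.75 mm)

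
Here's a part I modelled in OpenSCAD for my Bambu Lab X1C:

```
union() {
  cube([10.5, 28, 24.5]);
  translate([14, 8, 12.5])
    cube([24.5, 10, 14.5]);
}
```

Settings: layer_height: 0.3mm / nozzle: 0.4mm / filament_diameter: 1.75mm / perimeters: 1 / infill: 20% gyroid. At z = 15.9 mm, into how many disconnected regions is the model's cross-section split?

At z = 15.9 mm: the cube is present — its section is the full 10.5×28 rectangle; the cube at (14, 8) (footprint 24.5×10) is included at this height; Taking the union: the 2 present regions are separate (no shared area or edge), so areas and boundary lengths simply add and each stays a separate island — 2 connected regions. The result has 2 disconnected regions.

2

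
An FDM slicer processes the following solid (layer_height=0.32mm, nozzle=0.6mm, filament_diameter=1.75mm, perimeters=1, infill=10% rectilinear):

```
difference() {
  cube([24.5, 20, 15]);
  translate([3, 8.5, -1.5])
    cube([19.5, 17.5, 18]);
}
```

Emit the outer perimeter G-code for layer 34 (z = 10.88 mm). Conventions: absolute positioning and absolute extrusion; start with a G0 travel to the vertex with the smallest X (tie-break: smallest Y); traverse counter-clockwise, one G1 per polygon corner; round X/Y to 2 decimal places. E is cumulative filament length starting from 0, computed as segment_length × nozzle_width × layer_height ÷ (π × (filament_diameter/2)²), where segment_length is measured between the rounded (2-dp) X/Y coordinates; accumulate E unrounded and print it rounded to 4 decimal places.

G0 X0.00 Y0.00 Z10.88
G1 X24.50 Y0.00 E1.9557
G1 X24.50 Y20.00 E3.5522
G1 X22.50 Y20.00 E3.7118
G1 X22.50 Y8.50 E4.6298
G1 X3.00 Y8.50 E6.1864
G1 X3.00 Y20.00 E7.1044
G1 X0.00 Y20.00 E7.3438
G1 X0.00 Y0.00 E8.9403

At z = 10.88 mm: the cube is present — its section is the full 24.5×20 rectangle; the cube at (3, 8.5) is present — its section is the full 19.5×17.5 rectangle; Taking the first minus the rest: starting from the 24.5×20 cube, the 19.5×17.5 cube at (3, 8.5) partially overlaps it — only the 224.25 mm² overlap (of its 341.25 mm²) is removed, clipping the outline — 1 connected region. The outline is a single polygon with 8 vertices. Extrusion per mm of travel: 0.6 × 0.32 / (π × 0.875²) = 0.079824. Accumulating E over each segment gives final E = 8.9403.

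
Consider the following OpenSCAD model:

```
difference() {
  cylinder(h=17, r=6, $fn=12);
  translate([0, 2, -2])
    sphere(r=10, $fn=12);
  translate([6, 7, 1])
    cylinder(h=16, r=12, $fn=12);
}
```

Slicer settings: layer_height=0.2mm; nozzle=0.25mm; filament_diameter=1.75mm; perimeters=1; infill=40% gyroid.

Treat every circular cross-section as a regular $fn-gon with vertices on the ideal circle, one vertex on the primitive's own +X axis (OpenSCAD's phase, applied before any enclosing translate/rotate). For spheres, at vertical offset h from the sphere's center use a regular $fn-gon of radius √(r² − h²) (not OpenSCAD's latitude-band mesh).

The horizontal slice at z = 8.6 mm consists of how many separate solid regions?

1

At z = 8.6 mm: the cylinder: section is a regular 12-gon, circumradius r=6; the sphere at (0, 2) does not reach this height (|z−center|=10.600 > r=10); the r=12 cylinder at (6, 7) contributes a regular 12-gon of circumradius 12; After the difference (first − rest): starting from the r=6 cylinder, the r=12 cylinder at (6, 7) partially overlaps it — only the 77.34 mm² overlap (of its 432.00 mm²) is removed, clipping the outline — 1 connected region. The result has 1 disconnected region.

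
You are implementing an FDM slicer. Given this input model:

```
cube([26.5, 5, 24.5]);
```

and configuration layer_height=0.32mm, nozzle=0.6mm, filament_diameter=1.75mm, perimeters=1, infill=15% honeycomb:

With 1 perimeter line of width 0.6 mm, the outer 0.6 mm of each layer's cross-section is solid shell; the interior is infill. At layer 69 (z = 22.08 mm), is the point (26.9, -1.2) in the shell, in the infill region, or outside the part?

At z = 22.08 mm: the 26.5×5 cube contributes its full rectangle. Overall, the cross-section is a single solid region. The nearest boundary edge runs (0.00, 0.00)→(26.50, 0.00); distance from the point to it = 1.26 mm. The point is not inside any of the regions above, so it lies outside the cross-section (1.26 mm from the nearest boundary).

outside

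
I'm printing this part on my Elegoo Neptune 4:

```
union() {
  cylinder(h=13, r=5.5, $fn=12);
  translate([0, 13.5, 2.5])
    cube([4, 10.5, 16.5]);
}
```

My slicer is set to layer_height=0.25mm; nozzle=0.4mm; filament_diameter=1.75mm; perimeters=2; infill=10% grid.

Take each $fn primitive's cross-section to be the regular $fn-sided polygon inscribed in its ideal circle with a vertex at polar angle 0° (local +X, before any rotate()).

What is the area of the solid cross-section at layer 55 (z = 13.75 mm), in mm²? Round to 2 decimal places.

42.00 mm²

At z = 13.75 mm: the cylinder is absent (z outside [0, 13]); the cube at (0, 13.5) (footprint 4×10.5) is included at this height (area 42.00 mm²); Taking the union: only the 4×10.5 cube at (0, 13.5) is present, so the union is just that shape — area = 42.00 mm². Overall, the cross-section is a single solid region. Net area = 42.00 mm².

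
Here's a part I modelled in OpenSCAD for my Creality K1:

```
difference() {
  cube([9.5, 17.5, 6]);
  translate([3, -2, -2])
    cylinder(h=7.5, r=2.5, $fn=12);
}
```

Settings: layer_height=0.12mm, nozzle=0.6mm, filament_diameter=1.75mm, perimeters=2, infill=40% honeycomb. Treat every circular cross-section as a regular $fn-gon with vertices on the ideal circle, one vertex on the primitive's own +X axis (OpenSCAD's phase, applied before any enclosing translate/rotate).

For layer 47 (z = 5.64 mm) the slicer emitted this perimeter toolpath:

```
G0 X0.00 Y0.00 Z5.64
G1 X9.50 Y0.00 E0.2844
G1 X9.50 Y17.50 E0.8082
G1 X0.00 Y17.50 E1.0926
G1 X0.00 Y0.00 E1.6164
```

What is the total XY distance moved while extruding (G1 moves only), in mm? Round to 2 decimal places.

Sum the Euclidean lengths of each G1 segment: total = 54.00 mm.

54.00 mm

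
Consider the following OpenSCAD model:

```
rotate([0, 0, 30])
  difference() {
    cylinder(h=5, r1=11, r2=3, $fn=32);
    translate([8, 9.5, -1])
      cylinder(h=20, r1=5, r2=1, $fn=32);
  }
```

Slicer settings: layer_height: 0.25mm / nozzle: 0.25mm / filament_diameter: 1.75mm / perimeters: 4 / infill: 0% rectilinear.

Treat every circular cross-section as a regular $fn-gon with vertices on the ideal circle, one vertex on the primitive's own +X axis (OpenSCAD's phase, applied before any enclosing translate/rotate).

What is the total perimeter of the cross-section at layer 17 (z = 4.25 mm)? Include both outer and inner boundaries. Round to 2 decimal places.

26.35 mm

At z = 4.25 mm: the cone contributes a regular 32-gon of circumradius 4.200 (interpolated between r1=11 and r2=3 at t=0.850) (perimeter = 2·32·4.200·sin(180°/32) = 26.35 mm); the cone at (8, 9.5) contributes a regular 32-gon of circumradius 3.950 (interpolated between r1=5 and r2=1 at t=0.263) (perimeter = 2·32·3.950·sin(180°/32) = 24.78 mm); Subtracting the remaining from the first: starting from the cone, the cone at (8, 9.5) misses the remaining region (no effect) — boundary = 26.35 mm; (whole slice rotated 30° about Z — lengths, areas and connectivity unchanged). Overall, the cross-section is a single solid region. Total boundary length (outer) = 26.35 mm.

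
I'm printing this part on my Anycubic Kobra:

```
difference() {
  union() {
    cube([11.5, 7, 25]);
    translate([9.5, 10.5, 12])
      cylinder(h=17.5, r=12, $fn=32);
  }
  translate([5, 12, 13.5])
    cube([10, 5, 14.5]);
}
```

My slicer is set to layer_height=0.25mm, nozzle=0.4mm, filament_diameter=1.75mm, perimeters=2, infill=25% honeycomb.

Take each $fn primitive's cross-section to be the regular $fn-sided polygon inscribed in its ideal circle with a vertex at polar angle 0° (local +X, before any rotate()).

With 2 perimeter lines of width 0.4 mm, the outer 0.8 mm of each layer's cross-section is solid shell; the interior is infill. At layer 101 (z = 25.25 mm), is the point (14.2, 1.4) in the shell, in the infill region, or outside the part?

At z = 25.25 mm: the cube is not intersected at this z (z outside [0, 25]); the r=12 cylinder at (9.5, 10.5) gives a regular 32-gon of circumradius 12 (constant along its height); Taking the union: only the r=12 cylinder at (9.5, 10.5) is present, so the union is just that shape — 1 connected region; the 10×5 cube at (5, 12) contributes its full rectangle; Taking the first minus the rest: starting from the result so far, the 10×5 cube at (5, 12) lies wholly inside it (removes its full 50.00 mm² and its 30.00 mm outline becomes a hole wall) — 1 connected region with 1 hole. Overall, the cross-section is one region with 1 hole. The nearest boundary edge runs (16.17, 0.52)→(14.09, -0.59); distance from the point to it = 1.70 mm. The point is inside the cross-section and 1.70 mm from the nearest boundary — more than the 0.8 mm shell width (2 × 0.4), so it's in the infill interior.

infill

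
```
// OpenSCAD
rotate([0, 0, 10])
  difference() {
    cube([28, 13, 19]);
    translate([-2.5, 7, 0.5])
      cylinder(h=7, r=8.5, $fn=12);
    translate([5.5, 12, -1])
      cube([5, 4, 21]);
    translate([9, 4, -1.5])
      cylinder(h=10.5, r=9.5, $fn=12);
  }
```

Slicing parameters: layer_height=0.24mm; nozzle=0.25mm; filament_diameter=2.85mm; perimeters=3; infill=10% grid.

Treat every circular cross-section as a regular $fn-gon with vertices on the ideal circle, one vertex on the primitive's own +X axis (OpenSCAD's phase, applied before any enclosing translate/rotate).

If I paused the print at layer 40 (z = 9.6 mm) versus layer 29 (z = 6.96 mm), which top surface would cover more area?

Layer 40 (z = 9.6): the 28×13 cube contributes its full rectangle (area 364.00 mm²); the cylinder at (-2.5, 7) does not reach this height (z outside [0.5, 7.5]); the cube at (5.5, 12) is present — its section is the full 5×4 rectangle (area 20.00 mm²); the cylinder at (9, 4) is not intersected at this z (z outside [-1.5, 9]); Taking the first minus the rest: starting from the 28×13 cube (364.00 mm²), the 5×4 cube at (5.5, 12) partially overlaps it — only the 5.00 mm² overlap (of its 20.00 mm²) is removed, clipping the outline — area = 359.00 mm²; (rotated 10° about Z; rotation is an isometry so areas/perimeters/island counts are preserved). So its area = 359.00 mm². Layer 29 (z = 6.96): the cube (footprint 28×13) is included at this height (area 364.00 mm²); the r=8.5 cylinder at (-2.5, 7) gives a regular 12-gon of circumradius 8.5 (constant along its height) (area = (12/2)·8.500²·sin(360°/12) = 216.75 mm²); the cube at (5.5, 12) (footprint 5×4) is included at this height (area 20.00 mm²); the r=9.5 cylinder at (9, 4) gives a regular 12-gon of circumradius 9.5 (constant along its height) (area = (12/2)·9.500²·sin(360°/12) = 270.75 mm²); Taking the first minus the rest: starting from the 28×13 cube (364.00 mm²), the r=8.5 cylinder at (-2.5, 7) partially overlaps it — only the 62.72 mm² overlap (of its 216.75 mm²) is removed, clipping the outline; the 5×4 cube at (5.5, 12) partially overlaps it — only the 5.00 mm² overlap (of its 20.00 mm²) is removed, clipping the outline; the r=9.5 cylinder at (9, 4) partially overlaps it — only the 150.98 mm² overlap (of its 270.75 mm²) is removed, clipping the outline — area = 145.29 mm²; (rotated 10° about Z; rotation is an isometry so areas/perimeters/island counts are preserved). So its area = 145.29 mm². Layer 40 is larger (359.00 vs 145.29 mm²).

layer 40 (z = 9.6 mm)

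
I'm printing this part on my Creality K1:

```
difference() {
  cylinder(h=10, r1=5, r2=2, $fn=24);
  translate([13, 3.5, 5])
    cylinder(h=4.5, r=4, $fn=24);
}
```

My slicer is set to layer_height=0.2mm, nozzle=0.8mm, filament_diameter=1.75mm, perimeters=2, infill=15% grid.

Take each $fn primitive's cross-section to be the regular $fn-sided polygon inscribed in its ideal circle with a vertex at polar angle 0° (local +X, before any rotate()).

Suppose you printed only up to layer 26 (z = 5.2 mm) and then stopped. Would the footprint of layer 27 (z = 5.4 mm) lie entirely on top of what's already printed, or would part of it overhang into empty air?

entirely on top

Compare the two slices. At z = 5.2: the cone contributes a regular 24-gon of circumradius 3.440 (interpolated between r1=5 and r2=2 at t=0.520) (area = (24/2)·3.440²·sin(360°/24) = 36.75 mm²); the r=4 cylinder at (13, 3.5) gives a regular 24-gon of circumradius 4 (constant along its height) (area = (24/2)·4.000²·sin(360°/24) = 49.69 mm²); Subtracting the remaining from the first: starting from the cone (36.75 mm²), the r=4 cylinder at (13, 3.5) misses the remaining region (no effect) — area = 36.75 mm². At z = 5.4: the cone: at t=0.540 of its height the radius interpolates to r₁+(r₂−r₁)t = 3.380, giving a regular 24-gon of that circumradius (area = (24/2)·3.380²·sin(360°/24) = 35.48 mm²); the r=4 cylinder at (13, 3.5) contributes a regular 24-gon of circumradius 4 (area = (24/2)·4.000²·sin(360°/24) = 49.69 mm²); Taking the first minus the rest: starting from the cone (35.48 mm²), the r=4 cylinder at (13, 3.5) misses the remaining region (no effect) — area = 35.48 mm². Checking containment: the cross-section at z = 5.4 is a subset of the cross-section at z = 5.2.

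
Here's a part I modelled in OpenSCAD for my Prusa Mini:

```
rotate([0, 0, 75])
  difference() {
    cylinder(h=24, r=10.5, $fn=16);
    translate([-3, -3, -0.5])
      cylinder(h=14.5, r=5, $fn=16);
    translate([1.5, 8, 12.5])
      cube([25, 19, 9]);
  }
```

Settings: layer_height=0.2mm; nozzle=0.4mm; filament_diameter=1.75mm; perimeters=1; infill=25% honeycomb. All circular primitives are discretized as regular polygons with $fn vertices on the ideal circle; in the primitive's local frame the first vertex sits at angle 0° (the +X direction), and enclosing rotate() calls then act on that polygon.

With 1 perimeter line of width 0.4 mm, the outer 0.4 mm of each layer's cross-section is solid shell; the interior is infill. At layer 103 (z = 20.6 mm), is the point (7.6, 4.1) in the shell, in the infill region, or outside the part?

At z = 20.6 mm: the r=10.5 cylinder gives a regular 16-gon of circumradius 10.5 (constant along its height); the cylinder at (-3, -3) does not reach this height (z outside [-0.5, 14]); the 25×19 cube at (1.5, 8) contributes its full rectangle; After the difference (first − rest): starting from the r=10.5 cylinder, the 25×19 cube at (1.5, 8) partially overlaps it — only the 7.08 mm² overlap (of its 475.00 mm²) is removed, clipping the outline — 1 connected region; (whole slice rotated 75° about Z — lengths, areas and connectivity unchanged). Overall, the cross-section is a single solid region. Undo the 75° rotation: the query point maps to (5.927, -6.280) in the un-rotated model frame. The nearest boundary edge runs (7.42, -7.42)→(4.02, -9.70); distance from the point to it = 1.78 mm. The point is inside the cross-section and 1.78 mm from the nearest boundary — more than the 0.4 mm shell width (1 × 0.4), so it's in the infill interior.

infill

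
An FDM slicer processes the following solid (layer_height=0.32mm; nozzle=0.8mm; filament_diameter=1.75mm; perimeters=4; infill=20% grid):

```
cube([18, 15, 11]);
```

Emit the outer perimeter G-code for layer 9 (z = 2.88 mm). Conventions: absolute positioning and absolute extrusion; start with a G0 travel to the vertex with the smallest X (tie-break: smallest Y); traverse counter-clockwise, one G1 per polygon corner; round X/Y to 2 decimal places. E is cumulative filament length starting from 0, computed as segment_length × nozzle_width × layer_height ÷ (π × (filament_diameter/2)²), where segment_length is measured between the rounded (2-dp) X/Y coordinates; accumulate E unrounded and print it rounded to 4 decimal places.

At z = 2.88 mm: the 18×15 cube contributes its full rectangle. The outline is a single polygon with 4 vertices. Extrusion per mm of travel: 0.8 × 0.32 / (π × 0.875²) = 0.106432. Accumulating E over each segment gives final E = 7.0245.

G0 X0.00 Y0.00 Z2.88
G1 X18.00 Y0.00 E1.9158
G1 X18.00 Y15.00 E3.5123
G1 X0.00 Y15.00 E5.4281
G1 X0.00 Y0.00 E7.0245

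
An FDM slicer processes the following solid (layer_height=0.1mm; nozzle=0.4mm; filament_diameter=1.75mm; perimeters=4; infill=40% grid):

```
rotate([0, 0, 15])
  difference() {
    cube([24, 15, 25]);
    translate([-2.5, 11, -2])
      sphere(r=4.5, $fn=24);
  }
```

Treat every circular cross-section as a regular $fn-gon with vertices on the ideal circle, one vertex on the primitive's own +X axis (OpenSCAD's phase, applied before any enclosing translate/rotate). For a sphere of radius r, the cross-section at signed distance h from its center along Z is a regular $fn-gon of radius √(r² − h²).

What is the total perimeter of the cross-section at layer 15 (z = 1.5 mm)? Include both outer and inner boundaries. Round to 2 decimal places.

At z = 1.5 mm: the 24×15 cube contributes its full rectangle (perimeter 78.00 mm); the r=4.5 sphere at (-2.5, 11) contributes a regular 24-gon of circumradius √(4.5²−3.5²) = 2.828 (perimeter = 2·24·2.828·sin(180°/24) = 17.72 mm); After the difference (first − rest): starting from the 24×15 cube, the r=4.5 sphere at (-2.5, 11) partially overlaps it — only the 0.54 mm² overlap (of its 24.85 mm²) is removed, clipping the outline — boundary = 78.10 mm; (whole slice rotated 15° about Z — lengths, areas and connectivity unchanged). Overall, the cross-section is a single solid region. Total boundary length (outer) = 78.10 mm.

78.10 mm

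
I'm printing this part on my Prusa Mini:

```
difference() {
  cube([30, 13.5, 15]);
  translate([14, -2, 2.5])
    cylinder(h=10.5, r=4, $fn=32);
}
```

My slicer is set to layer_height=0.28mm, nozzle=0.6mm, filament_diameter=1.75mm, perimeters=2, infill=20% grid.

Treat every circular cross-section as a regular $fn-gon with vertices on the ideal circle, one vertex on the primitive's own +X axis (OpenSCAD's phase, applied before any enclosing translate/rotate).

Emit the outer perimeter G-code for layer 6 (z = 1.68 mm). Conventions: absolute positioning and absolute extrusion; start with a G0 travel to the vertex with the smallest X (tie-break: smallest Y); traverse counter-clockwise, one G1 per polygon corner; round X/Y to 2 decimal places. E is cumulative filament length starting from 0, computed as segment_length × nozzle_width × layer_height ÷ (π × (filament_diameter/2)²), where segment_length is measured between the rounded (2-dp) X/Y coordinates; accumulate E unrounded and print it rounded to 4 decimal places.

G0 X0.00 Y0.00 Z1.68
G1 X30.00 Y0.00 E2.0954
G1 X30.00 Y13.50 E3.0383
G1 X0.00 Y13.50 E5.1337
G1 X0.00 Y0.00 E6.0766

At z = 1.68 mm: the cube (footprint 30×13.5) is included at this height; the cylinder at (14, -2) is not intersected at this z (z outside [2.5, 13]); After the difference (first − rest): none of the subtracted shapes is present at this height, so the 30×13.5 cube is unchanged — 1 connected region. The outline is a single polygon with 4 vertices. Extrusion per mm of travel: 0.6 × 0.28 / (π × 0.875²) = 0.069846. Accumulating E over each segment gives final E = 6.0766.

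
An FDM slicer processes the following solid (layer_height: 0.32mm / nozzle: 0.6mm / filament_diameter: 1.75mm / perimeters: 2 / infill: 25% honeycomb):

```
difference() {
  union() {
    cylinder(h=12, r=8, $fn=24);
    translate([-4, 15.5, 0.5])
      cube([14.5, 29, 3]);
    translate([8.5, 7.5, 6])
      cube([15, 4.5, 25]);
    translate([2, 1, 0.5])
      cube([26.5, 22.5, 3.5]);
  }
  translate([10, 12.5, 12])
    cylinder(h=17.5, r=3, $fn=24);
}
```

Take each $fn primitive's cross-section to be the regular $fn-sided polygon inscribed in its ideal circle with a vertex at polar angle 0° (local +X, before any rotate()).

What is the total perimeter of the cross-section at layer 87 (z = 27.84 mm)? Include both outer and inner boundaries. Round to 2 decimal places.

At z = 27.84 mm: the cylinder is not intersected at this z (z outside [0, 12]); the cube at (-4, 15.5) is not intersected at this z (z outside [0.5, 3.5]); the 15×4.5 cube at (8.5, 7.5) contributes its full rectangle (perimeter 39.00 mm); the cube at (2, 1) is absent (z outside [0.5, 4]); Taking the union: only the 15×4.5 cube at (8.5, 7.5) is present, so the union is just that shape — boundary = 39.00 mm; the cylinder at (10, 12.5): section is a regular 24-gon, circumradius r=3 (perimeter = 2·24·3.000·sin(180°/24) = 18.80 mm); Taking the first minus the rest: starting from the result so far, the r=3 cylinder at (10, 12.5) partially overlaps it — only the 9.03 mm² overlap (of its 27.95 mm²) is removed, clipping the outline — boundary = 38.23 mm. Overall, the cross-section is a single solid region. Total boundary length (outer) = 38.23 mm.

38.23 mm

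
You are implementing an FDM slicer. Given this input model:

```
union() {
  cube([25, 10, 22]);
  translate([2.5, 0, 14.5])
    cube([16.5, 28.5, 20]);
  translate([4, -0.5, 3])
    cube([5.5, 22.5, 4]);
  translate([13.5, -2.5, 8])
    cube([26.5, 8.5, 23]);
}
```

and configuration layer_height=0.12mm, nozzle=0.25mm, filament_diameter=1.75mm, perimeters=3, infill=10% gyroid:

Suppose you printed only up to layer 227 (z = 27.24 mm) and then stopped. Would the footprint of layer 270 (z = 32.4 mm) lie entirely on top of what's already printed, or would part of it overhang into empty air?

Compare the two slices. At z = 27.24: the cube is not intersected at this z (z outside [0, 22]); the cube at (2.5, 0) is present — its section is the full 16.5×28.5 rectangle (area 470.25 mm²); the cube at (4, -0.5) is not intersected at this z (z outside [3, 7]); the cube at (13.5, -2.5) (footprint 26.5×8.5) is included at this height (area 225.25 mm²); Merging all regions: the regions partially overlap — summed areas 695.50 mm² minus the doubly-counted overlap 33.00 mm² gives 662.50 mm² — area = 662.50 mm². At z = 32.4: the cube does not reach this height (z outside [0, 22]); the 16.5×28.5 cube at (2.5, 0) contributes its full rectangle (area 470.25 mm²); the cube at (4, -0.5) does not reach this height (z outside [3, 7]); the cube at (13.5, -2.5) is absent (z outside [8, 31]); Merging all regions: only the 16.5×28.5 cube at (2.5, 0) is present, so the union is just that shape — area = 470.25 mm². Checking containment: the cross-section at z = 32.4 is a subset of the cross-section at z = 27.24.

entirely on top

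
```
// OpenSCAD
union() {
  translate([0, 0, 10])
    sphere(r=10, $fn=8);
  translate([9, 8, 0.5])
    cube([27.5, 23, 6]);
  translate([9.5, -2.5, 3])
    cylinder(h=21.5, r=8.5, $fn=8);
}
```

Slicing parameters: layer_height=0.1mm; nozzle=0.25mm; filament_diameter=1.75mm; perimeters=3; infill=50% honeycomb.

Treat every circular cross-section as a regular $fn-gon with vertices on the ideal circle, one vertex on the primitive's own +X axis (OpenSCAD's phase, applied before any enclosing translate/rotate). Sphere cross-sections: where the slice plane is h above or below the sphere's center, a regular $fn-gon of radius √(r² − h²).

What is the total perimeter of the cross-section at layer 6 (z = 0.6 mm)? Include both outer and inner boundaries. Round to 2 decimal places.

121.89 mm

At z = 0.6 mm: the r=10 sphere contributes a regular 8-gon of circumradius √(10²−9.4²) = 3.412 (perimeter = 2·8·3.412·sin(180°/8) = 20.89 mm); the cube at (9, 8) is present — its section is the full 27.5×23 rectangle (perimeter 101.00 mm); the cylinder at (9.5, -2.5) is not intersected at this z (z outside [3, 24.5]); Taking the union: the 2 present regions are separate (no shared area or edge), so areas and boundary lengths simply add and each stays a separate island — boundary = 121.89 mm. Overall, the cross-section has 2 separate islands. Total boundary length (outer) = 121.89 mm.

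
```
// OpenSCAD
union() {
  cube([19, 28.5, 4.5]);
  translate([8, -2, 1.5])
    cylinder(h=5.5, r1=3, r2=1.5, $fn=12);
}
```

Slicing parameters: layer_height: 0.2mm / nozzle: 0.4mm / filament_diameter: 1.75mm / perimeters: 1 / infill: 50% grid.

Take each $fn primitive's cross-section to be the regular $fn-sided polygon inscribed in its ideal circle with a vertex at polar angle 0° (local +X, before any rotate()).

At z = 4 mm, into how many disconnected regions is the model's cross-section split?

1

At z = 4 mm: the cube (footprint 19×28.5) is included at this height; the cone at (8, -2) contributes a regular 12-gon of circumradius 2.318 (interpolated between r1=3 and r2=1.5 at t=0.455); Merging all regions: the regions partially overlap (shared area 0.38 mm²), so overlapping operands fuse into one piece — 1 connected region. The result has 1 disconnected region.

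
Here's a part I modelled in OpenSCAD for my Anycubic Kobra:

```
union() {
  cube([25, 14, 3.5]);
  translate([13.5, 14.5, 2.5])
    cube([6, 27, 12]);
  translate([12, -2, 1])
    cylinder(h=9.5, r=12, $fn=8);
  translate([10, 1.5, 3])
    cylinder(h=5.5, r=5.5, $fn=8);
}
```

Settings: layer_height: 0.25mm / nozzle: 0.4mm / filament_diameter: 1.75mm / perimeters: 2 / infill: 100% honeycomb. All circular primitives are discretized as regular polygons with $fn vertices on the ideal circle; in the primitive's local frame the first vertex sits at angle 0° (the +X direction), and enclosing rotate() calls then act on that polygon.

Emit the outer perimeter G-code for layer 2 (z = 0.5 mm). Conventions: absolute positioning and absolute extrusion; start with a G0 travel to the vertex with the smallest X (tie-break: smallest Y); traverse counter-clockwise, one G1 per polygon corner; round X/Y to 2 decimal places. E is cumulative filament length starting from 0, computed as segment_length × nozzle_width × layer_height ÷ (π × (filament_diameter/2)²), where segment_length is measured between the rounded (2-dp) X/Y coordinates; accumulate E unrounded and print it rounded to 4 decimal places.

At z = 0.5 mm: the cube is present — its section is the full 25×14 rectangle; the cube at (13.5, 14.5) is not intersected at this z (z outside [2.5, 14.5]); the cylinder at (12, -2) does not reach this height (z outside [1, 10.5]); the cylinder at (10, 1.5) is absent (z outside [3, 8.5]); Taking the union: only the 25×14 cube is present, so the union is just that shape — 1 connected region. The outline is a single polygon with 4 vertices. Extrusion per mm of travel: 0.4 × 0.25 / (π × 0.875²) = 0.041575. Accumulating E over each segment gives final E = 3.2429.

G0 X0.00 Y0.00 Z0.50
G1 X25.00 Y0.00 E1.0394
G1 X25.00 Y14.00 E1.6214
G1 X0.00 Y14.00 E2.6608
G1 X0.00 Y0.00 E3.2429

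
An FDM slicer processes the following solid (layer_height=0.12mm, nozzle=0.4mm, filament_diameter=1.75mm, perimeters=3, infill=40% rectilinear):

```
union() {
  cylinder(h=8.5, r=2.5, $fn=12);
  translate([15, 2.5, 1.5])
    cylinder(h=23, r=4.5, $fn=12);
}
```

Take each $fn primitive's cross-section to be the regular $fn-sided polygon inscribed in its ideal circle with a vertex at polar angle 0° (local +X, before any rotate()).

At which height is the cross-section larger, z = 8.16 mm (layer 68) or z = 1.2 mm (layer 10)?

layer 68 (z = 8.16 mm)

Layer 68 (z = 8.16): the r=2.5 cylinder gives a regular 12-gon of circumradius 2.5 (constant along its height) (area = (12/2)·2.500²·sin(360°/12) = 18.75 mm²); the r=4.5 cylinder at (15, 2.5) gives a regular 12-gon of circumradius 4.5 (constant along its height) (area = (12/2)·4.500²·sin(360°/12) = 60.75 mm²); Taking the union: the 2 present regions are separate (no shared area or edge), so areas and boundary lengths simply add and each stays a separate island — area = 79.50 mm². So its area = 79.50 mm². Layer 10 (z = 1.2): the r=2.5 cylinder contributes a regular 12-gon of circumradius 2.5 (area = (12/2)·2.500²·sin(360°/12) = 18.75 mm²); the cylinder at (15, 2.5) is absent (z outside [1.5, 24.5]); Combining (union): only the r=2.5 cylinder is present, so the union is just that shape — area = 18.75 mm². So its area = 18.75 mm². Layer 68 is larger (79.50 vs 18.75 mm²).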